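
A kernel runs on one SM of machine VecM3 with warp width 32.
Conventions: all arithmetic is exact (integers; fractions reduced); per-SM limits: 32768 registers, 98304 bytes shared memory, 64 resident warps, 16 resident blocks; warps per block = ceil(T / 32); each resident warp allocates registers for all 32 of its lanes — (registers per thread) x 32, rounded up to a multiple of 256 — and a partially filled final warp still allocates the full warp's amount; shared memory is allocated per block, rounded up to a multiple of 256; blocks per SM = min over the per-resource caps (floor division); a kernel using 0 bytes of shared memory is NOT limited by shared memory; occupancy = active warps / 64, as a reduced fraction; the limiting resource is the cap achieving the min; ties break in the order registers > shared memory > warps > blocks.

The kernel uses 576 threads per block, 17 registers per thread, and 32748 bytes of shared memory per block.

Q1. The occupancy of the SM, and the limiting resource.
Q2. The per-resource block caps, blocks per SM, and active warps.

Answer: occupancy 9/16, limited by registers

registers: 2 blocks
shared memory: 3 blocks
warps: 3 blocks
blocks: 16 blocks

Answer: 2 blocks, 36 active warps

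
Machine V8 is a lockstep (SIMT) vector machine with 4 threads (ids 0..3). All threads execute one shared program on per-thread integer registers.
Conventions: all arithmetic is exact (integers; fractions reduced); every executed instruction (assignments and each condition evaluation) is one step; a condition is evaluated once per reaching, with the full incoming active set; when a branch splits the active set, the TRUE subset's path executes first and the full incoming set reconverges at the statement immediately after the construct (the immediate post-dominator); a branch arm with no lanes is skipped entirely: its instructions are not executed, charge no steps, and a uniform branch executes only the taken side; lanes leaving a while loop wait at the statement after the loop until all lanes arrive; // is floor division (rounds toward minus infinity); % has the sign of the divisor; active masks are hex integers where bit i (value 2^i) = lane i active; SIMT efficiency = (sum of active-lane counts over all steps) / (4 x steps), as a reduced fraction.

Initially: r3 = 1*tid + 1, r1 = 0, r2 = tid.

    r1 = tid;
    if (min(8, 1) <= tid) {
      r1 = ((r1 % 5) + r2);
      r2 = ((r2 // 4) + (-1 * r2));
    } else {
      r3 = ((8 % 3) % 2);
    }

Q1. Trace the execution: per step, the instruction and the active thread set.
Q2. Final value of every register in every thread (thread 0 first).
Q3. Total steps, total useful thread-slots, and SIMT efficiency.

step 0: r1 <- tid                    0xf
step 1: eval (min(8, 1) <= tid)      0xf
step 2: r1 <- ((r1 % 5) + r2)        0xe
step 3: r2 <- ((r2 // 4) + (-1 * r2)) 0xe
step 4: r3 <- ((8 % 3) % 2)          0x1

Answer: 5 steps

r3: 0,2,3,4
r1: 0,2,4,6
r2: 0,-1,-2,-3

steps = 5; useful = 15; efficiency = 15/20 = 3/4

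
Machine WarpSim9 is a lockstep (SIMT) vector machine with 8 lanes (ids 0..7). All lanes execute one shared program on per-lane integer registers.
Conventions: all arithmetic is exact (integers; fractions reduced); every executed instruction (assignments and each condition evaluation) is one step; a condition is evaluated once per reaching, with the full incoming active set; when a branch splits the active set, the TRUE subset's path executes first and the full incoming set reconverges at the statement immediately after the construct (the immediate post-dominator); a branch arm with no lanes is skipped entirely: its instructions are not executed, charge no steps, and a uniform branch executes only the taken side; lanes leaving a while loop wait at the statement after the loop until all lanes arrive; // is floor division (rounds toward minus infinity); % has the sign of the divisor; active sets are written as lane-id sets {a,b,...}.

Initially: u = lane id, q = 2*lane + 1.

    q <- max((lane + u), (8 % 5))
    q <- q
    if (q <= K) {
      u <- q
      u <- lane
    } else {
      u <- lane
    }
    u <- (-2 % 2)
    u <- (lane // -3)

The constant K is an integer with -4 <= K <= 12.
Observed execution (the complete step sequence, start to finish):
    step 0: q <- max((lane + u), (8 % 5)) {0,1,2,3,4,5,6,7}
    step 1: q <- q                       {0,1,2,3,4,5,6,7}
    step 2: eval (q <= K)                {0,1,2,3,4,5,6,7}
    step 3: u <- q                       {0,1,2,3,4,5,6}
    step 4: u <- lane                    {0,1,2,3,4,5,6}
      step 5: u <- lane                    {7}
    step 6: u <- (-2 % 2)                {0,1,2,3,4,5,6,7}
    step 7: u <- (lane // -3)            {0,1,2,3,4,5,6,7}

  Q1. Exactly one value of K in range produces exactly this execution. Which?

Answer: K = 12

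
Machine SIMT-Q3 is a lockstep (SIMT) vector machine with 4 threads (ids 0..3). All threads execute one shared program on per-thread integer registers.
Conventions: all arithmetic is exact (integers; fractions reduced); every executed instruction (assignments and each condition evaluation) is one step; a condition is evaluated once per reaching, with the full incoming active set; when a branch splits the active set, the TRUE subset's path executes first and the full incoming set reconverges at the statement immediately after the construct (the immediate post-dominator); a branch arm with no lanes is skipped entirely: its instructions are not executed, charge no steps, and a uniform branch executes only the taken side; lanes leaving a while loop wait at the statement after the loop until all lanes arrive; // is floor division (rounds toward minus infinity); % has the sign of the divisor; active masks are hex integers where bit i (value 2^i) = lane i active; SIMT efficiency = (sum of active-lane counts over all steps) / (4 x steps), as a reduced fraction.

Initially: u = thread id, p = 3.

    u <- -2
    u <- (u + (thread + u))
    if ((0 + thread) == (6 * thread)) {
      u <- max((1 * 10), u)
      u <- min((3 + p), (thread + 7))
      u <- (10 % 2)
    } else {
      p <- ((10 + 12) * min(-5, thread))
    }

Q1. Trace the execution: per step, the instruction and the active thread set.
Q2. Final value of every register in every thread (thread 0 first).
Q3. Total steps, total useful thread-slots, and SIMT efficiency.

step 0: u <- -2                      0xf
step 1: u <- (u + (thread + u))      0xf
step 2: eval ((0 + thread) == (6 * thread)) 0xf
step 3: u <- max((1 * 10), u)        0x1
step 4: u <- min((3 + p), (thread + 7)) 0x1
step 5: u <- (10 % 2)                0x1
step 6: p <- ((10 + 12) * min(-5, thread)) 0xe

Answer: 7 steps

u: 0,-3,-2,-1
p: 3,-110,-110,-110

steps = 7; useful = 18; efficiency = 18/28 = 9/14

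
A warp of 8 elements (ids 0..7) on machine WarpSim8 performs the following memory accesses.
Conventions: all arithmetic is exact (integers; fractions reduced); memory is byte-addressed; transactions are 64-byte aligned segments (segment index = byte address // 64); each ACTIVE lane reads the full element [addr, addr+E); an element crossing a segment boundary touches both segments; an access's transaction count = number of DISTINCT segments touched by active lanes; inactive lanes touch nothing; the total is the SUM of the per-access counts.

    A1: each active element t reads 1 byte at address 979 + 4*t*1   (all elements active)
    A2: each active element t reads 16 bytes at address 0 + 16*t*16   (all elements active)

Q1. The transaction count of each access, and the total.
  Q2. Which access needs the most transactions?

A1: 1 transaction
A2: 8 transactions

Answer: 1,8; total 9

Answer: A2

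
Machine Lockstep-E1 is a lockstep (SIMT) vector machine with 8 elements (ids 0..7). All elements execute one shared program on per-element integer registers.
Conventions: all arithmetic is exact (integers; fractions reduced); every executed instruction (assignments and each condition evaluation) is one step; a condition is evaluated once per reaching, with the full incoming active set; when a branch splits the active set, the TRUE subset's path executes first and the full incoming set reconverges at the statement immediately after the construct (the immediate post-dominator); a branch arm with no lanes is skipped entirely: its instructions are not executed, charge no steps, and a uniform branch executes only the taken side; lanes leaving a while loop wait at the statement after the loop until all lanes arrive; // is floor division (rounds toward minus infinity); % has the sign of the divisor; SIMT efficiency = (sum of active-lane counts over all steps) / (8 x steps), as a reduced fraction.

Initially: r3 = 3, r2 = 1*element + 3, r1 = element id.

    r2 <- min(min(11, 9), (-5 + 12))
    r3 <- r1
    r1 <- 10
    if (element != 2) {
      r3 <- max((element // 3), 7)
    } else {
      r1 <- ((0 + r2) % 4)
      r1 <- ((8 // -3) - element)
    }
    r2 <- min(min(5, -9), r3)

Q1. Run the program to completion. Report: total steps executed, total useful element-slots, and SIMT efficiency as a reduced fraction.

Answer: 8 steps, 49 useful, 49/64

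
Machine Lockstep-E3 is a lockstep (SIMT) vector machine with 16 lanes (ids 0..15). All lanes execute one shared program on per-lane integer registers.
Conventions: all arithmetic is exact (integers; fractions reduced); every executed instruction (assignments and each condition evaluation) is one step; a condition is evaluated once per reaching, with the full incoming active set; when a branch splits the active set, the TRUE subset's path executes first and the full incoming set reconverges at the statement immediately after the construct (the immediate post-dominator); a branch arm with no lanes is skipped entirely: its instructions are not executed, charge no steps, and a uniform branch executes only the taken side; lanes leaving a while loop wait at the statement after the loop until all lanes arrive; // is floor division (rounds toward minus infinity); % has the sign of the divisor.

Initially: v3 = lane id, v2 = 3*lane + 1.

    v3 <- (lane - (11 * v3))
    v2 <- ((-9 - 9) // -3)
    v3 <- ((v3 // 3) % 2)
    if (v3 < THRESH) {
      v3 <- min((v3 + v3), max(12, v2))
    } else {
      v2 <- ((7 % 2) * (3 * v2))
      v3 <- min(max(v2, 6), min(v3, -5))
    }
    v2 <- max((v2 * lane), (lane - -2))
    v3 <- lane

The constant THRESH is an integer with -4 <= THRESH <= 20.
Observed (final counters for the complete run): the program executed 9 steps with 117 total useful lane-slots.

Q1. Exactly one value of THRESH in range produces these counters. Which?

Answer: THRESH = 1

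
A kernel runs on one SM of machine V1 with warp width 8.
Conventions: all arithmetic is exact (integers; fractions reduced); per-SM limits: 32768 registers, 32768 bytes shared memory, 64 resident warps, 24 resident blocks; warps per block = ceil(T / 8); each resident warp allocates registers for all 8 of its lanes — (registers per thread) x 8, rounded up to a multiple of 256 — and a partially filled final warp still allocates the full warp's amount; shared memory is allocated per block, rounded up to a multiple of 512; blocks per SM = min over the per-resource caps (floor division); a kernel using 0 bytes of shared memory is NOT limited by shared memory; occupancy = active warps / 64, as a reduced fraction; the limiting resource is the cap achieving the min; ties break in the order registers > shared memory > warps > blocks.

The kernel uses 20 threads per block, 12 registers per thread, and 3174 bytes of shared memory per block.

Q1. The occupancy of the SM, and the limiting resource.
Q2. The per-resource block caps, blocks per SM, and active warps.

Answer: occupancy 27/64, limited by shared memory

registers: 42 blocks
shared memory: 9 blocks
warps: 21 blocks
blocks: 24 blocks

Answer: 9 blocks, 27 active warps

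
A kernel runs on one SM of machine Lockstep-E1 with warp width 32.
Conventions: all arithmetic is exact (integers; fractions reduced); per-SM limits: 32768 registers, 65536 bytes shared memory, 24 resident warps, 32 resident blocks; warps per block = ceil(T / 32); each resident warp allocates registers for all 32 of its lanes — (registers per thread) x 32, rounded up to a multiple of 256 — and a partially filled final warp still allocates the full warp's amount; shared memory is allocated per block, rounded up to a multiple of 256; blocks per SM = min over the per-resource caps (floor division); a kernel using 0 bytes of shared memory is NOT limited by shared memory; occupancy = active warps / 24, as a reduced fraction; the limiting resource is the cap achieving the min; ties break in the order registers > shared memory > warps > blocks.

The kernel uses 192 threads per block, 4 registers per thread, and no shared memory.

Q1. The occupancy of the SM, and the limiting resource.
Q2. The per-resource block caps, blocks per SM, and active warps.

Answer: occupancy 1, limited by warps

registers: 21 blocks
shared memory: no limit (kernel uses none)
warps: 4 blocks
blocks: 32 blocks

Answer: 4 blocks, 24 active warps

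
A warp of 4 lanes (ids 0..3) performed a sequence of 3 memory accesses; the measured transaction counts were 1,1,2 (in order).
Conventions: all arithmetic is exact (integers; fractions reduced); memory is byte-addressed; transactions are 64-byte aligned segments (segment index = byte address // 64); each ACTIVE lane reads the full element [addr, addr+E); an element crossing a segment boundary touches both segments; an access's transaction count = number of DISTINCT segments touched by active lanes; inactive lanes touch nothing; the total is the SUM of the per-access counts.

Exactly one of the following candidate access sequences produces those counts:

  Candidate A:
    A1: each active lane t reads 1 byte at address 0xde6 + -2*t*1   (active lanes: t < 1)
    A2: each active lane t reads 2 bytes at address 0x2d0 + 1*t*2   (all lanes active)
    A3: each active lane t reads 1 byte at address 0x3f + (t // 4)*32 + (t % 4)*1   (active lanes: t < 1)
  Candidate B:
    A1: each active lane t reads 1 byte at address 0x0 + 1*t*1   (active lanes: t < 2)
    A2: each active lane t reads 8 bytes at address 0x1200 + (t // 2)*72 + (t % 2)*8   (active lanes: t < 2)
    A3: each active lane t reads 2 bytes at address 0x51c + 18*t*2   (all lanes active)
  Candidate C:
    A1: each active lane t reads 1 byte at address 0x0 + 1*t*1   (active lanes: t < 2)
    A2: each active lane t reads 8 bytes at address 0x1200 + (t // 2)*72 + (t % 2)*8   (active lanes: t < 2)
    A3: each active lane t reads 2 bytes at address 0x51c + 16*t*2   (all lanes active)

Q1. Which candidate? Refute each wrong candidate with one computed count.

A: A3 gives 1 transaction, not 2
B: A3 gives 3 transactions, not 2
C: all counts match (1,1,2)

Answer: C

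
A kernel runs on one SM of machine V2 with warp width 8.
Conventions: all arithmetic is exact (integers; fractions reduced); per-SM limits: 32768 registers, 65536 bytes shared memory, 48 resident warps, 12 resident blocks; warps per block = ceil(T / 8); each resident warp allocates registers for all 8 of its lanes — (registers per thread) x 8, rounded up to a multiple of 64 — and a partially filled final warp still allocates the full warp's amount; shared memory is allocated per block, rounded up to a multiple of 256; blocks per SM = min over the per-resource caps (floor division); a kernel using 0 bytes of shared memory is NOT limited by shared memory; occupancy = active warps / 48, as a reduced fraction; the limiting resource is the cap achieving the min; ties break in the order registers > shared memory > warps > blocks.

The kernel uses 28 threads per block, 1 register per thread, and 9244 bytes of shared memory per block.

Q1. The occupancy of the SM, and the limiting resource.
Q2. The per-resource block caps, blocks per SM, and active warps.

Answer: occupancy 1/2, limited by shared memory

registers: 128 blocks
shared memory: 6 blocks
warps: 12 blocks
blocks: 12 blocks

Answer: 6 blocks, 24 active warps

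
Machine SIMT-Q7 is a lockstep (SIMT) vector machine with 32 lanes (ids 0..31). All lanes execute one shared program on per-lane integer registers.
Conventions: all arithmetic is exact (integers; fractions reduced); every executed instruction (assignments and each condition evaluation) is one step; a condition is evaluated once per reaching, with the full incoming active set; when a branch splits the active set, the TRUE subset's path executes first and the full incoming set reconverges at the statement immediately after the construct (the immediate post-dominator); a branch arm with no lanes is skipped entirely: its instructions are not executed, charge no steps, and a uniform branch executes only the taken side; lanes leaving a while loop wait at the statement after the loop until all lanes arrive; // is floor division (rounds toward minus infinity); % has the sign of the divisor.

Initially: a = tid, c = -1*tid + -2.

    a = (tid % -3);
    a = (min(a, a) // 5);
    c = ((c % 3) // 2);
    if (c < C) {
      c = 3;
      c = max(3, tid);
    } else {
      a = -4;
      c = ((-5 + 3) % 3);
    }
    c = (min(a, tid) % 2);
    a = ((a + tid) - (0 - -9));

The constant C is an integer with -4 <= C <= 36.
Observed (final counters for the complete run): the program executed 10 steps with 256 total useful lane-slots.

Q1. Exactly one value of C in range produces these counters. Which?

Answer: C = 1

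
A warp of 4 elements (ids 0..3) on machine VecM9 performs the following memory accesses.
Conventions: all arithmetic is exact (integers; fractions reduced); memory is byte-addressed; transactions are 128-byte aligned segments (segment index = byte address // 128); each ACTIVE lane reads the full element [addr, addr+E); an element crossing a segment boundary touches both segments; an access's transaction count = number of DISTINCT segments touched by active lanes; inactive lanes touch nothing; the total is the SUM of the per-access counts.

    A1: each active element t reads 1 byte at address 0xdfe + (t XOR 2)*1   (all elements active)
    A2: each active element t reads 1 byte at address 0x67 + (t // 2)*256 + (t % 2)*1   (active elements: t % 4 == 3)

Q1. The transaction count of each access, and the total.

A1: 2 transactions
A2: 1 transaction

Answer: 2,1; total 3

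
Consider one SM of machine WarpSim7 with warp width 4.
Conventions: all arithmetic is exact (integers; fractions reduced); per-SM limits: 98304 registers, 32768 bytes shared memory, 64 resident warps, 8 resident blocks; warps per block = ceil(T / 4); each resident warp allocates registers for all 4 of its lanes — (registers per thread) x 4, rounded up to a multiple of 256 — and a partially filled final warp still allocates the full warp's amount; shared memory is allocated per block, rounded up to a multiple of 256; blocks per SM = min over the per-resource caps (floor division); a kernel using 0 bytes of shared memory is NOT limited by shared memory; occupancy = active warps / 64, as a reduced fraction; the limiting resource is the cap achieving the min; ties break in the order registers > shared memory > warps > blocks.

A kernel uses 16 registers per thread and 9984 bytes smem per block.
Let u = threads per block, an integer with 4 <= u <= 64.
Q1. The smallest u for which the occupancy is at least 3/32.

Answer: u = 5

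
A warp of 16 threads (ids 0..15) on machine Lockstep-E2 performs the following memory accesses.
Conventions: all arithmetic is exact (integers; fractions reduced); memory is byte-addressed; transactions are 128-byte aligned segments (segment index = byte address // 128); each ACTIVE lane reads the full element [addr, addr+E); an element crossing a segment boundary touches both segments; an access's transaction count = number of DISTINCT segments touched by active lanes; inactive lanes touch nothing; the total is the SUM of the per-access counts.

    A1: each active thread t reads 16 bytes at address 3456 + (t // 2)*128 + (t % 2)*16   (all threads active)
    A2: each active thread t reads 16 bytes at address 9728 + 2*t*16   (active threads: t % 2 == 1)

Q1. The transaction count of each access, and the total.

A1: 8 transactions
A2: 4 transactions

Answer: 8,4; total 12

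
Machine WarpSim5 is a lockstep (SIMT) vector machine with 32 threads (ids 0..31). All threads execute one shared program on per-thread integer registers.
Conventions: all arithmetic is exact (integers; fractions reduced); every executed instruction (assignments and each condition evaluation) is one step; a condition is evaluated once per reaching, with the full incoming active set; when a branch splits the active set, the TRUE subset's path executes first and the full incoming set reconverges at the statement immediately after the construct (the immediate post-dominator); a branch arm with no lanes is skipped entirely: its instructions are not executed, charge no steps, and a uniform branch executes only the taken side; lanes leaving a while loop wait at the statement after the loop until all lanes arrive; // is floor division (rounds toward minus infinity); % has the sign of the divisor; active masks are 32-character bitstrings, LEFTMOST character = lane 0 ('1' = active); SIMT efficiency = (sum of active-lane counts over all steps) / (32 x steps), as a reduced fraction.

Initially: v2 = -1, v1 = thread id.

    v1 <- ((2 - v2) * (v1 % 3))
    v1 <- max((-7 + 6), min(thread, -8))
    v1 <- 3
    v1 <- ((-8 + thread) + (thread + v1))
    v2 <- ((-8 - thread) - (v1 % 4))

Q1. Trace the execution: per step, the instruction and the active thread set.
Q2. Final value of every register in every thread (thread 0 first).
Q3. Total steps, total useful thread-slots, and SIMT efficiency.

step 0: v1 <- ((2 - v2) * (v1 % 3))  11111111111111111111111111111111
step 1: v1 <- max((-7 + 6), min(thread, -8)) 11111111111111111111111111111111
step 2: v1 <- 3                      11111111111111111111111111111111
step 3: v1 <- ((-8 + thread) + (thread + v1)) 11111111111111111111111111111111
step 4: v2 <- ((-8 - thread) - (v1 % 4)) 11111111111111111111111111111111

Answer: 5 steps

v2: -11,-10,-13,-12,-15,-14,-17,-16,-19,-18,-21,-20,-23,-22,-25,-24,-27,-26,-29,-28,-31,-30,-33,-32,-35,-34,-37,-36,-39,-38,-41,-40
v1: -5,-3,-1,1,3,5,7,9,11,13,15,17,19,21,23,25,27,29,31,33,35,37,39,41,43,45,47,49,51,53,55,57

steps = 5; useful = 160; efficiency = 160/160 = 1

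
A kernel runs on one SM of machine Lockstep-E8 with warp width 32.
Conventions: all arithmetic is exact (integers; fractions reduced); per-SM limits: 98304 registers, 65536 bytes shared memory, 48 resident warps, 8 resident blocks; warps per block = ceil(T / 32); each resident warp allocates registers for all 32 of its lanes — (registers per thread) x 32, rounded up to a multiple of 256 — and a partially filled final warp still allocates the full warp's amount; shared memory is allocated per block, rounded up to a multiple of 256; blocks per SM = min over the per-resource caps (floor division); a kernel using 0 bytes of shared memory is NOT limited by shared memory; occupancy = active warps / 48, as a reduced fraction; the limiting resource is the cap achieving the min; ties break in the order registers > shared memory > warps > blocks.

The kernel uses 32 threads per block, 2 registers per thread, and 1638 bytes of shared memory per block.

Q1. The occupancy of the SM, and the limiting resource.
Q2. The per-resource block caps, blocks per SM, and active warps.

Answer: occupancy 1/6, limited by blocks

registers: 384 blocks
shared memory: 36 blocks
warps: 48 blocks
blocks: 8 blocks

Answer: 8 blocks, 8 active warps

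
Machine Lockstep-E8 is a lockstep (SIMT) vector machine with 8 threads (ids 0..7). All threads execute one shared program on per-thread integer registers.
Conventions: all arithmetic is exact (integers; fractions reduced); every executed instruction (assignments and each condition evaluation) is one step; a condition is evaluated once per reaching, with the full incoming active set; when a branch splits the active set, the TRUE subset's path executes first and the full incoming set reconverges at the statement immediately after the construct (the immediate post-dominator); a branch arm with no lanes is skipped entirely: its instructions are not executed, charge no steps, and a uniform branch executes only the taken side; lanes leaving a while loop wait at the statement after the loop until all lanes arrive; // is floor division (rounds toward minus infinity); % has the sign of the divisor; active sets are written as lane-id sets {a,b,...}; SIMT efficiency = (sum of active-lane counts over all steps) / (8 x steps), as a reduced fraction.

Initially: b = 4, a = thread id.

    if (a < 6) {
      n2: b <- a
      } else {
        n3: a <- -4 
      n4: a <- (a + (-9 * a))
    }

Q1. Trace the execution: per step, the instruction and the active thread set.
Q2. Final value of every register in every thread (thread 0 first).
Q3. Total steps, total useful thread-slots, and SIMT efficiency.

step 0: eval (a < 6)                 {0,1,2,3,4,5,6,7}
step 1: b <- a                       {0,1,2,3,4,5}
step 2: a <- -4                      {6,7}
step 3: a <- (a + (-9 * a))          {6,7}

Answer: 4 steps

b: 0,1,2,3,4,5,4,4
a: 0,1,2,3,4,5,32,32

steps = 4; useful = 18; efficiency = 18/32 = 9/16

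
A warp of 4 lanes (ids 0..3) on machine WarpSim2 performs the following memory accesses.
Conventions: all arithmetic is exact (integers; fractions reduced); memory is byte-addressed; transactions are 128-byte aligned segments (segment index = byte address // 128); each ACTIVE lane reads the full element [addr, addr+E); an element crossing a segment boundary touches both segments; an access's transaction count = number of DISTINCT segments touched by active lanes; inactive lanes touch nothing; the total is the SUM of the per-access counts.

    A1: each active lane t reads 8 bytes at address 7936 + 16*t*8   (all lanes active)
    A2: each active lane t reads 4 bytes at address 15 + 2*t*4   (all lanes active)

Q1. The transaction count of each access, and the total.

A1: 4 transactions
A2: 1 transaction

Answer: 4,1; total 5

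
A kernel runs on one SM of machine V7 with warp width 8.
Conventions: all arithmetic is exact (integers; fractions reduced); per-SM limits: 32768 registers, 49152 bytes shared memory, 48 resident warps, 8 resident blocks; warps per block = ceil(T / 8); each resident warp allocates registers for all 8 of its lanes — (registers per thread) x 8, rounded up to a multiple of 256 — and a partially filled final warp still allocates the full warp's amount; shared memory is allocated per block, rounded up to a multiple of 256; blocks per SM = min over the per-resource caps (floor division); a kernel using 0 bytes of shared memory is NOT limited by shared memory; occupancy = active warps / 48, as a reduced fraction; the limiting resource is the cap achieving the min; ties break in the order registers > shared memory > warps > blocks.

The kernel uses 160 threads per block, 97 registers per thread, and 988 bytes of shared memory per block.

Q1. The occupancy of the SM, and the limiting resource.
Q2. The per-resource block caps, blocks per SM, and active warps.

Answer: occupancy 5/12, limited by registers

registers: 1 block
shared memory: 48 blocks
warps: 2 blocks
blocks: 8 blocks

Answer: 1 block, 20 active warps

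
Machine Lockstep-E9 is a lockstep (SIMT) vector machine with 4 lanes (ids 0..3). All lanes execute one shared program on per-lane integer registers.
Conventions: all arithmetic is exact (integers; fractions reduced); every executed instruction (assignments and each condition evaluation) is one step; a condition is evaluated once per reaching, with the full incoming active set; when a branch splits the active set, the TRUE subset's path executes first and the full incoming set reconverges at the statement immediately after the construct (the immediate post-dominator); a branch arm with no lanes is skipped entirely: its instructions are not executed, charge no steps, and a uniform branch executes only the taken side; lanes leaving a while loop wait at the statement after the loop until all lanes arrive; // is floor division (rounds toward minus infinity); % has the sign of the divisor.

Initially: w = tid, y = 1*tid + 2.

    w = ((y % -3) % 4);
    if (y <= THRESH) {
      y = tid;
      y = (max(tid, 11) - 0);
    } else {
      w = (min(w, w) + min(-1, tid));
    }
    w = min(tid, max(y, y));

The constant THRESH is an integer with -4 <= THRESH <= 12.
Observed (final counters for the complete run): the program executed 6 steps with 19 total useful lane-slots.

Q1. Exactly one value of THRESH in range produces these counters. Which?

Answer: THRESH = 4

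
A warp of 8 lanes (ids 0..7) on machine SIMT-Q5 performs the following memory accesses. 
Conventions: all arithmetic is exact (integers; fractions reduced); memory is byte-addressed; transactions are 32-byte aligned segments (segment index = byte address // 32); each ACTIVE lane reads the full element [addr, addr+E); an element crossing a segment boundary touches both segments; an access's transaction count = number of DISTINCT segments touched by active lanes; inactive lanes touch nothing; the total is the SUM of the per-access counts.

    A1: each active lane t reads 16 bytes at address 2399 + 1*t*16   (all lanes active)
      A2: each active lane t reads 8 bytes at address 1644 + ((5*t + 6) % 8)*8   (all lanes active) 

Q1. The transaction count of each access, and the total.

A1: 5 transactions
A2: 3 transactions

Answer: 5,3; total 8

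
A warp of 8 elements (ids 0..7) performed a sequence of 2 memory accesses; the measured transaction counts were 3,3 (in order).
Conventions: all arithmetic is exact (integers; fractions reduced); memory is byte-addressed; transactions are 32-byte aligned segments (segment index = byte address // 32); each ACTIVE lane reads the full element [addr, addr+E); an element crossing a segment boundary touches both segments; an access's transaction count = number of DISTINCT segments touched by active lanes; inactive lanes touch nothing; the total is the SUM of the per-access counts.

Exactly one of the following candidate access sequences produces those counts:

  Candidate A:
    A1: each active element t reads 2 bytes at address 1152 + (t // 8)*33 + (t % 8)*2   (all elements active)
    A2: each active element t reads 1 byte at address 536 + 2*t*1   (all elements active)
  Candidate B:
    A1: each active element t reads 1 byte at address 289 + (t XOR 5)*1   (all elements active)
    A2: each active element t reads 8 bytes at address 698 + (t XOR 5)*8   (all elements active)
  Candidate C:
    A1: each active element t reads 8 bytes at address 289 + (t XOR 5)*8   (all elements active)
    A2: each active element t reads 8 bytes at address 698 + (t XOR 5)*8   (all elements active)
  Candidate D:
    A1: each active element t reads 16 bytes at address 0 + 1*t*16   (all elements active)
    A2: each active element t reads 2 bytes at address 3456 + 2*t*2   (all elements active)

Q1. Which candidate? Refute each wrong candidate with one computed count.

A: A1 gives 1 transaction, not 3
B: A1 gives 1 transaction, not 3
D: A1 gives 4 transactions, not 3
C: all counts match (3,3)

Answer: C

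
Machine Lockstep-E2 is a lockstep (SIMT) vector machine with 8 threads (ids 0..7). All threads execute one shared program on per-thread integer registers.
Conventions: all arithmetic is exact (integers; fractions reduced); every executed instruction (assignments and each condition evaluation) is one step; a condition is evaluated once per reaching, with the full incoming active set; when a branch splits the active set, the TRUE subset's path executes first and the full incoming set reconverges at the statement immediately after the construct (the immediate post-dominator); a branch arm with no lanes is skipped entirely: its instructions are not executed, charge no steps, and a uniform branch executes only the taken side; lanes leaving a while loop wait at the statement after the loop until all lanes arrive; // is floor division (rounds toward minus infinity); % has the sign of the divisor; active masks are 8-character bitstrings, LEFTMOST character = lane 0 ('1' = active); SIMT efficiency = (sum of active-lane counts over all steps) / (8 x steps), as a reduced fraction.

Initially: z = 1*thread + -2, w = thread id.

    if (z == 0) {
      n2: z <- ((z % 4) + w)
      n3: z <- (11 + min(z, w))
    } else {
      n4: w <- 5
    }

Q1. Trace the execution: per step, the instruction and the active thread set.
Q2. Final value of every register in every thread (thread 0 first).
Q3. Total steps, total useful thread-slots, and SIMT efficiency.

step 0: eval (z == 0)                11111111
step 1: z <- ((z % 4) + w)           00100000
step 2: z <- (11 + min(z, w))        00100000
step 3: w <- 5                       11011111

Answer: 4 steps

z: -2,-1,13,1,2,3,4,5
w: 5,5,2,5,5,5,5,5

steps = 4; useful = 17; efficiency = 17/32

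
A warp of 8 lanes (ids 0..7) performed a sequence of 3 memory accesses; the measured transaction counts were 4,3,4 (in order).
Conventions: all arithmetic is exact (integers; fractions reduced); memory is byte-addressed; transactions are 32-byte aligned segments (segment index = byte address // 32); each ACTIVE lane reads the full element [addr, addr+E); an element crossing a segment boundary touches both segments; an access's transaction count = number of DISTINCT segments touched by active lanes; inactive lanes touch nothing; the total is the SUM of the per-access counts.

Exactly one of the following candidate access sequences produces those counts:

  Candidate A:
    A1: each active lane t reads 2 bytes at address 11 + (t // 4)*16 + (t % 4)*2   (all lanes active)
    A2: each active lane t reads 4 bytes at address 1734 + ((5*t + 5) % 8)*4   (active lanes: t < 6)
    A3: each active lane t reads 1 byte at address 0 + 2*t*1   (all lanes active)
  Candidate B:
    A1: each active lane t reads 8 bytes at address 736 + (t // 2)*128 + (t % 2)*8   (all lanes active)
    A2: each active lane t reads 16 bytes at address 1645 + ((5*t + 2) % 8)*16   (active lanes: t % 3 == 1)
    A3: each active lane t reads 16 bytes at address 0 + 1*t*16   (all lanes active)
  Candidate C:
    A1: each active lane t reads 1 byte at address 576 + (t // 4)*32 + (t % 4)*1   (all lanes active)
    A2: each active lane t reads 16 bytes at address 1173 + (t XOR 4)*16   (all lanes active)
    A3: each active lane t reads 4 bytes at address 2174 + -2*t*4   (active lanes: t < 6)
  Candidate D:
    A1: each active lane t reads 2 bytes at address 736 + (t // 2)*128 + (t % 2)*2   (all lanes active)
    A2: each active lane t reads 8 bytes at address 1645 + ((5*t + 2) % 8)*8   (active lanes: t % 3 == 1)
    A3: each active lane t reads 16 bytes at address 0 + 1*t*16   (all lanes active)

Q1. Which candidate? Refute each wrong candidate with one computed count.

A: A1 gives 2 transactions, not 4
C: A1 gives 2 transactions, not 4
D: A2 gives 2 transactions, not 3
B: all counts match (4,3,4)

Answer: B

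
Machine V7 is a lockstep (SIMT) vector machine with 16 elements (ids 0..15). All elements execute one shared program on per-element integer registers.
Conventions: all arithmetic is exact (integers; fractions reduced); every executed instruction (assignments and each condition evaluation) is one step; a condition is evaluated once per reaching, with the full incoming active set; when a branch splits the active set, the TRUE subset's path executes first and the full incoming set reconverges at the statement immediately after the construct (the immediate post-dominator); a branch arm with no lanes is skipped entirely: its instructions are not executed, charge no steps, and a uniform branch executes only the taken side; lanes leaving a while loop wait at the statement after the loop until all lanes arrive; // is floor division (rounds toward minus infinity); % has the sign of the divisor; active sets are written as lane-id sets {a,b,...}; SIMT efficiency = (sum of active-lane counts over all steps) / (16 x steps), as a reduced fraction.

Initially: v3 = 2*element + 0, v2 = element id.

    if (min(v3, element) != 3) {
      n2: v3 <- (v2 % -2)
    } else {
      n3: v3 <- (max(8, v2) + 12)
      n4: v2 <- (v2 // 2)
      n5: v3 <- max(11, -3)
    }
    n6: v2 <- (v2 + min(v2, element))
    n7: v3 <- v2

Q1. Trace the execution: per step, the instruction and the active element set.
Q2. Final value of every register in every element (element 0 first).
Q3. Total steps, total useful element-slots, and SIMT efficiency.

step 0: eval (min(v3, element) != 3) {0,1,2,3,4,5,6,7,8,9,10,11,12,13,14,15}
step 1: v3 <- (v2 % -2)              {0,1,2,4,5,6,7,8,9,10,11,12,13,14,15}
step 2: v3 <- (max(8, v2) + 12)      {3}
step 3: v2 <- (v2 // 2)              {3}
step 4: v3 <- max(11, -3)            {3}
step 5: v2 <- (v2 + min(v2, element)) {0,1,2,3,4,5,6,7,8,9,10,11,12,13,14,15}
step 6: v3 <- v2                     {0,1,2,3,4,5,6,7,8,9,10,11,12,13,14,15}

Answer: 7 steps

v3: 0,2,4,2,8,10,12,14,16,18,20,22,24,26,28,30
v2: 0,2,4,2,8,10,12,14,16,18,20,22,24,26,28,30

steps = 7; useful = 66; efficiency = 66/112 = 33/56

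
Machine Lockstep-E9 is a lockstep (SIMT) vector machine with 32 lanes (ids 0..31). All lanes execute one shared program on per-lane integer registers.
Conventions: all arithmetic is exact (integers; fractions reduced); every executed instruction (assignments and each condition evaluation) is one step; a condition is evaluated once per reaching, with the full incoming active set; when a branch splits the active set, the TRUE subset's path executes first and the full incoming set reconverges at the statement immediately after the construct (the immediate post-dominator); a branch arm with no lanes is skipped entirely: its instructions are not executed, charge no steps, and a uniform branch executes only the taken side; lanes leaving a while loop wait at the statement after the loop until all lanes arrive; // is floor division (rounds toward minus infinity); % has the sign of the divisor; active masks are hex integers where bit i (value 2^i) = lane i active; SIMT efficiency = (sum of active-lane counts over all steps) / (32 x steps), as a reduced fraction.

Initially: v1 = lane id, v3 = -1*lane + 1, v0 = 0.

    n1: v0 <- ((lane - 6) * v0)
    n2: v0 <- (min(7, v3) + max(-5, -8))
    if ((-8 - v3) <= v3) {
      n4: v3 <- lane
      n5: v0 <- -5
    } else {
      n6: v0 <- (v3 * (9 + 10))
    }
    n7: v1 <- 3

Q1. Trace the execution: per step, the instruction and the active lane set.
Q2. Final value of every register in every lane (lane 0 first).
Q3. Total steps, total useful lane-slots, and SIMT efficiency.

step 0: v0 <- ((lane - 6) * v0)      0xffffffff
step 1: v0 <- (min(7, v3) + max(-5, -8)) 0xffffffff
step 2: eval ((-8 - v3) <= v3)       0xffffffff
step 3: v3 <- lane                   0x0000003f
step 4: v0 <- -5                     0x0000003f
step 5: v0 <- (v3 * (9 + 10))        0xffffffc0
step 6: v1 <- 3                      0xffffffff

Answer: 7 steps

v1: 3,3,3,3,3,3,3,3,3,3,3,3,3,3,3,3,3,3,3,3,3,3,3,3,3,3,3,3,3,3,3,3
v3: 0,1,2,3,4,5,-5,-6,-7,-8,-9,-10,-11,-12,-13,-14,-15,-16,-17,-18,-19,-20,-21,-22,-23,-24,-25,-26,-27,-28,-29,-30
v0: -5,-5,-5,-5,-5,-5,-95,-114,-133,-152,-171,-190,-209,-228,-247,-266,-285,-304,-323,-342,-361,-380,-399,-418,-437,-456,-475,-494,-513,-532,-551,-570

steps = 7; useful = 166; efficiency = 166/224 = 83/112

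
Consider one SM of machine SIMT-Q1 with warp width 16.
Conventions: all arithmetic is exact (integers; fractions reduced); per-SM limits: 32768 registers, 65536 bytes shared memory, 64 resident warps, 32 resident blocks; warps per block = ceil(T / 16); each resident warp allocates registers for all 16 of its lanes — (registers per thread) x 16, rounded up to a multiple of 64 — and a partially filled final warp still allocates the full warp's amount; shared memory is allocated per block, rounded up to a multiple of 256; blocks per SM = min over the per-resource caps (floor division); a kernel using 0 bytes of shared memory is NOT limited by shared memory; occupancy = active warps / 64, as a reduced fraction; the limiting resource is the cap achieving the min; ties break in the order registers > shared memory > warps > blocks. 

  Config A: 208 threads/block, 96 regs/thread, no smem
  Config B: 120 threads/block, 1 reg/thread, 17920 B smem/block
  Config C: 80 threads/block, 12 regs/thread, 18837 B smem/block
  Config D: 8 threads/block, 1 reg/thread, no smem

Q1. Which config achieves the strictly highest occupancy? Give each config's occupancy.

occupancies: A 13/64, B 3/8, C 15/64, D 1/2

Answer: D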